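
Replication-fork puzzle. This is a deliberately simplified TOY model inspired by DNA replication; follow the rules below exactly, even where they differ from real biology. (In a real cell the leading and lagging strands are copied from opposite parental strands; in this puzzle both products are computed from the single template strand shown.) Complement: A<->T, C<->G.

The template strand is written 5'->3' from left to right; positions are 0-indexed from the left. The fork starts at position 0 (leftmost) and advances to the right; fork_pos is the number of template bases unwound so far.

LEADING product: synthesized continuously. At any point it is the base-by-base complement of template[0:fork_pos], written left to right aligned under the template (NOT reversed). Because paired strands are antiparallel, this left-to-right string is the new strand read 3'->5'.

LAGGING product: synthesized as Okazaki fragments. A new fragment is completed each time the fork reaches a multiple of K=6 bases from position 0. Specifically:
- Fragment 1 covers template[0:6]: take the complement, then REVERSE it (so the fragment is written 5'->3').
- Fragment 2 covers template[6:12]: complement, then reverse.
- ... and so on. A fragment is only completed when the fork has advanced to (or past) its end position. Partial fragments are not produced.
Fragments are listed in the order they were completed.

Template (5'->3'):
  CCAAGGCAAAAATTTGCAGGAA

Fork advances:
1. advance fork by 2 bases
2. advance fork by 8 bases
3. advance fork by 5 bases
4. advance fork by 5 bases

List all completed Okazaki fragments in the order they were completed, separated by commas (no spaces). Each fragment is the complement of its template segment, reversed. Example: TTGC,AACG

Answer: CCTTGG,TTTTTG,TGCAAA

Derivation:
Step 1: advance 2 -> fork_pos = 0 + 2 = 2. Next multiple of 6 is 6 (not reached); still 0 fragment(s).
Step 2: advance 8 -> fork_pos = 2 + 8 = 10. Reached multiple(s) of 6: 6 -> fragment 1 completed (1 total).
Step 3: advance 5 -> fork_pos = 10 + 5 = 15. Reached multiple(s) of 6: 12 -> fragment 2 completed (2 total).
Step 4: advance 5 -> fork_pos = 15 + 5 = 20. Reached multiple(s) of 6: 18 -> fragment 3 completed (3 total).
Final fork_pos = 20, so 3 fragment(s) are complete. Build each: template segment -> complement -> reverse.
Fragment 1: template[0:6] = CCAAGG -> complement GGTTCC -> reversed CCTTGG
Fragment 2: template[6:12] = CAAAAA -> complement GTTTTT -> reversed TTTTTG
Fragment 3: template[12:18] = TTTGCA -> complement AAACGT -> reversed TGCAAA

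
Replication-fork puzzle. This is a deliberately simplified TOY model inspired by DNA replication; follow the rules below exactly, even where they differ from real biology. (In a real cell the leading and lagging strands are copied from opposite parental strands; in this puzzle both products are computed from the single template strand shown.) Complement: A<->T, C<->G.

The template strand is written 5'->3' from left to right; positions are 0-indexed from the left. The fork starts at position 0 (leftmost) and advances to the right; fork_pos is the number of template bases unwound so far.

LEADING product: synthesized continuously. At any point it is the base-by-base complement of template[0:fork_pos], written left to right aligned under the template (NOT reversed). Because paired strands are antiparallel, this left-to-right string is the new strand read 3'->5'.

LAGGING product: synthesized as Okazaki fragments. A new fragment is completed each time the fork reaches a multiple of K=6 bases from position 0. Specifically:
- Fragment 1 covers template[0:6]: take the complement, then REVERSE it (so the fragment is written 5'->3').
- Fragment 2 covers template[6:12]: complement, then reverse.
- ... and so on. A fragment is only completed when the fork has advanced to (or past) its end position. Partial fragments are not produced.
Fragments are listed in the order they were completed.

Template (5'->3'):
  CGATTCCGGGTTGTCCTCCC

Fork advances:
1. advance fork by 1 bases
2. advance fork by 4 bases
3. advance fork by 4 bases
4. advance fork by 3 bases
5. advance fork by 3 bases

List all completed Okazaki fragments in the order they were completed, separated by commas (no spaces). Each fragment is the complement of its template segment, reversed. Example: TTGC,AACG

Step 1: advance 1 -> fork_pos = 0 + 1 = 1. Next multiple of 6 is 6 (not reached); still 0 fragment(s).
Step 2: advance 4 -> fork_pos = 1 + 4 = 5. Next multiple of 6 is 6 (not reached); still 0 fragment(s).
Step 3: advance 4 -> fork_pos = 5 + 4 = 9. Reached multiple(s) of 6: 6 -> fragment 1 completed (1 total).
Step 4: advance 3 -> fork_pos = 9 + 3 = 12. Reached multiple(s) of 6: 12 -> fragment 2 completed (2 total).
Step 5: advance 3 -> fork_pos = 12 + 3 = 15. Next multiple of 6 is 18 (not reached); still 2 fragment(s).
Final fork_pos = 15, so 2 fragment(s) are complete. Build each: template segment -> complement -> reverse.
Fragment 1: template[0:6] = CGATTC -> complement GCTAAG -> reversed GAATCG
Fragment 2: template[6:12] = CGGGTT -> complement GCCCAA -> reversed AACCCG

Answer: GAATCG,AACCCG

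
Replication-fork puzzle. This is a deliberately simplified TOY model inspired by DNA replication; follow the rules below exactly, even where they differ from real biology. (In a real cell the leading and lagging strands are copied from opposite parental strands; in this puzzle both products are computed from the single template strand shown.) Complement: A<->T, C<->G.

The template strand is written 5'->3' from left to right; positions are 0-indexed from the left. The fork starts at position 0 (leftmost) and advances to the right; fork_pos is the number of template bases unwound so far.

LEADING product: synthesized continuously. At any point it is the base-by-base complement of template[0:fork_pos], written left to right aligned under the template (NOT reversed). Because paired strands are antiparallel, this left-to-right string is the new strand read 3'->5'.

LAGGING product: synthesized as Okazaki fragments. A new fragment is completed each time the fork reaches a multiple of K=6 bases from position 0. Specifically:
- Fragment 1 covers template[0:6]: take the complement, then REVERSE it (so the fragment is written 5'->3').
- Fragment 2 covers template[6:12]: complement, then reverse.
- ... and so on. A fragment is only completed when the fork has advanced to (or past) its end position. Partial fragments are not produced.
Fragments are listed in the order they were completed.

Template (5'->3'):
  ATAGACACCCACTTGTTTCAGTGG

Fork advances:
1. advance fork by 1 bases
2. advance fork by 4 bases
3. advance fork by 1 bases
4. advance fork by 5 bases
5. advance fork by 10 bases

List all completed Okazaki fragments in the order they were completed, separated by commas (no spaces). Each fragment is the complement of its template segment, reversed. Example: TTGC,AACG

Answer: GTCTAT,GTGGGT,AAACAA

Derivation:
Step 1: advance 1 -> fork_pos = 0 + 1 = 1. Next multiple of 6 is 6 (not reached); still 0 fragment(s).
Step 2: advance 4 -> fork_pos = 1 + 4 = 5. Next multiple of 6 is 6 (not reached); still 0 fragment(s).
Step 3: advance 1 -> fork_pos = 5 + 1 = 6. Reached multiple(s) of 6: 6 -> fragment 1 completed (1 total).
Step 4: advance 5 -> fork_pos = 6 + 5 = 11. Next multiple of 6 is 12 (not reached); still 1 fragment(s).
Step 5: advance 10 -> fork_pos = 11 + 10 = 21. Reached multiple(s) of 6: 12, 18 -> fragments 2-3 completed (3 total).
Final fork_pos = 21, so 3 fragment(s) are complete. Build each: template segment -> complement -> reverse.
Fragment 1: template[0:6] = ATAGAC -> complement TATCTG -> reversed GTCTAT
Fragment 2: template[6:12] = ACCCAC -> complement TGGGTG -> reversed GTGGGT
Fragment 3: template[12:18] = TTGTTT -> complement AACAAA -> reversed AAACAA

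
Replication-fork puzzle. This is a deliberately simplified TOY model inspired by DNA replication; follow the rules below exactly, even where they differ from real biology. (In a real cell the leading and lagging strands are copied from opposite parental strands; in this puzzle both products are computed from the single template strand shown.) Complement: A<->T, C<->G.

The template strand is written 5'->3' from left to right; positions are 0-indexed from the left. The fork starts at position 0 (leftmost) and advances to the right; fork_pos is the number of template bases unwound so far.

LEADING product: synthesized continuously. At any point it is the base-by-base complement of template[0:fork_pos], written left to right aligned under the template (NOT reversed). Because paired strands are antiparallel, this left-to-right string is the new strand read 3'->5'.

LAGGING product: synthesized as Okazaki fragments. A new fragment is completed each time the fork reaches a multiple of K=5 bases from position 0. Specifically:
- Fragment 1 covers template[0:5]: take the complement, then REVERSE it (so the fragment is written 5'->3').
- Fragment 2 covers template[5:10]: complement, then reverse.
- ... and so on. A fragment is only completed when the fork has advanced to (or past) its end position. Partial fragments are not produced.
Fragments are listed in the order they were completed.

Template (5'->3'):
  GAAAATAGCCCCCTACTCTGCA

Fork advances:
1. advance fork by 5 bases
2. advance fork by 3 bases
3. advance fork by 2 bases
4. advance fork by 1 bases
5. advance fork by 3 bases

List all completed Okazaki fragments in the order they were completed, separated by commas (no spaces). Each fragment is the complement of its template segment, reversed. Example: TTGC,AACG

Step 1: advance 5 -> fork_pos = 0 + 5 = 5. Reached multiple(s) of 5: 5 -> fragment 1 completed (1 total).
Step 2: advance 3 -> fork_pos = 5 + 3 = 8. Next multiple of 5 is 10 (not reached); still 1 fragment(s).
Step 3: advance 2 -> fork_pos = 8 + 2 = 10. Reached multiple(s) of 5: 10 -> fragment 2 completed (2 total).
Step 4: advance 1 -> fork_pos = 10 + 1 = 11. Next multiple of 5 is 15 (not reached); still 2 fragment(s).
Step 5: advance 3 -> fork_pos = 11 + 3 = 14. Next multiple of 5 is 15 (not reached); still 2 fragment(s).
Final fork_pos = 14, so 2 fragment(s) are complete. Build each: template segment -> complement -> reverse.
Fragment 1: template[0:5] = GAAAA -> complement CTTTT -> reversed TTTTC
Fragment 2: template[5:10] = TAGCC -> complement ATCGG -> reversed GGCTA

Answer: TTTTC,GGCTA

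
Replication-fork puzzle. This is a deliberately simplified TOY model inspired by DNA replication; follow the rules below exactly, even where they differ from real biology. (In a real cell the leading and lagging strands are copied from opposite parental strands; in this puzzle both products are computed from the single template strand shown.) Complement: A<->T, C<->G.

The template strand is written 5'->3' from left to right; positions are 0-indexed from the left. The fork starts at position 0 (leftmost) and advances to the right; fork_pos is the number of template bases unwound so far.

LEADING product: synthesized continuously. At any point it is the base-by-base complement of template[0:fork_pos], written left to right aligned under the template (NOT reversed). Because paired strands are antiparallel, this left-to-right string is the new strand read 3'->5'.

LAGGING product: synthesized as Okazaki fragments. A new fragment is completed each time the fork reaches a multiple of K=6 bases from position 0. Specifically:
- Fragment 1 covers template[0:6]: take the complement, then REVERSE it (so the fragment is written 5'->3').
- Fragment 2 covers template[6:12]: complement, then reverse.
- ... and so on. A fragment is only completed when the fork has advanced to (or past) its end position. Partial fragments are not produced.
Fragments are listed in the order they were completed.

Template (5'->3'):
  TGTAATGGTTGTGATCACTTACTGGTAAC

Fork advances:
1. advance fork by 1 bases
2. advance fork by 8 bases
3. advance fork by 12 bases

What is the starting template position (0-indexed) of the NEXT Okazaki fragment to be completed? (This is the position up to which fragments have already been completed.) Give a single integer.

Step 1: advance 1 -> fork_pos = 0 + 1 = 1. Next multiple of 6 is 6 (not reached); still 0 fragment(s).
Step 2: advance 8 -> fork_pos = 1 + 8 = 9. Reached multiple(s) of 6: 6 -> fragment 1 completed (1 total).
Step 3: advance 12 -> fork_pos = 9 + 12 = 21. Reached multiple(s) of 6: 12, 18 -> fragments 2-3 completed (3 total).
3 fragment(s) completed, covering template[0:18] (3 x 6 = 18). The next fragment, fragment 4, covers template[18:24], so it starts at position 18.

Answer: 18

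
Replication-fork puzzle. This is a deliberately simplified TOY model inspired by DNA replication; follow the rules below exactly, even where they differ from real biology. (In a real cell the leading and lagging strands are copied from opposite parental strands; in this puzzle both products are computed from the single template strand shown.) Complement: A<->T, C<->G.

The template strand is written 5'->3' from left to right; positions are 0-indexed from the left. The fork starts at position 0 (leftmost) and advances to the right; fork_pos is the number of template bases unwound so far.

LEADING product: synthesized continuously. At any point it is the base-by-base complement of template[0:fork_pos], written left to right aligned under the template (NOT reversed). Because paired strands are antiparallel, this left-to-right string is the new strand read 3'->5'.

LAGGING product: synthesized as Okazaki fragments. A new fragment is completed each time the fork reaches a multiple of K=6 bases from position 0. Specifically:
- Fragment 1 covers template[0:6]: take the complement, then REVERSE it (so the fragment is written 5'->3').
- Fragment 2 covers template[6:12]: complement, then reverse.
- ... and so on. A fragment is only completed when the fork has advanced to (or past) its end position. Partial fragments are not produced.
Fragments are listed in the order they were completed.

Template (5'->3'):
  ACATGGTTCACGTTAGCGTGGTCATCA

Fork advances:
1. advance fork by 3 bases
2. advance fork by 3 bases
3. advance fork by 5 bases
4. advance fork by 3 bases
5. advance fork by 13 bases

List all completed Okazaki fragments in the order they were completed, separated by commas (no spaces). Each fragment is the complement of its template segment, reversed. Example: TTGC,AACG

Step 1: advance 3 -> fork_pos = 0 + 3 = 3. Next multiple of 6 is 6 (not reached); still 0 fragment(s).
Step 2: advance 3 -> fork_pos = 3 + 3 = 6. Reached multiple(s) of 6: 6 -> fragment 1 completed (1 total).
Step 3: advance 5 -> fork_pos = 6 + 5 = 11. Next multiple of 6 is 12 (not reached); still 1 fragment(s).
Step 4: advance 3 -> fork_pos = 11 + 3 = 14. Reached multiple(s) of 6: 12 -> fragment 2 completed (2 total).
Step 5: advance 13 -> fork_pos = 14 + 13 = 27. Reached multiple(s) of 6: 18, 24 -> fragments 3-4 completed (4 total).
Final fork_pos = 27, so 4 fragment(s) are complete. Build each: template segment -> complement -> reverse.
Fragment 1: template[0:6] = ACATGG -> complement TGTACC -> reversed CCATGT
Fragment 2: template[6:12] = TTCACG -> complement AAGTGC -> reversed CGTGAA
Fragment 3: template[12:18] = TTAGCG -> complement AATCGC -> reversed CGCTAA
Fragment 4: template[18:24] = TGGTCA -> complement ACCAGT -> reversed TGACCA

Answer: CCATGT,CGTGAA,CGCTAA,TGACCA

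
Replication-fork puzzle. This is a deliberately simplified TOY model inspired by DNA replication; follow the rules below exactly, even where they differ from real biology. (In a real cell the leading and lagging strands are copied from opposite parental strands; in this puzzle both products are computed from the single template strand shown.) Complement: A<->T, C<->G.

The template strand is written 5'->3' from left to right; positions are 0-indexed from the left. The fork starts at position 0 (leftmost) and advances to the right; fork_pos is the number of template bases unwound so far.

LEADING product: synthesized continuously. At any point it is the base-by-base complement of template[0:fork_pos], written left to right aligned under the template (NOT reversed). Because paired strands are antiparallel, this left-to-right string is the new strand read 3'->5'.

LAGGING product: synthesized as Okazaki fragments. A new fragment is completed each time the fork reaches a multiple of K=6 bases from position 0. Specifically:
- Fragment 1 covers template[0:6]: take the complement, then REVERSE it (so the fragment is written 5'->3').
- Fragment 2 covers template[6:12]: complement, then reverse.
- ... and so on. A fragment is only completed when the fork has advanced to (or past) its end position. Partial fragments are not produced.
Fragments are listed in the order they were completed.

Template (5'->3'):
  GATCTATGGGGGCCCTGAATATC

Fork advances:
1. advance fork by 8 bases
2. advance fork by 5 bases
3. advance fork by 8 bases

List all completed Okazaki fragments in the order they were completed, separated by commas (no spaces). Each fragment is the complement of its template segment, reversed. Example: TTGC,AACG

Answer: TAGATC,CCCCCA,TCAGGG

Derivation:
Step 1: advance 8 -> fork_pos = 0 + 8 = 8. Reached multiple(s) of 6: 6 -> fragment 1 completed (1 total).
Step 2: advance 5 -> fork_pos = 8 + 5 = 13. Reached multiple(s) of 6: 12 -> fragment 2 completed (2 total).
Step 3: advance 8 -> fork_pos = 13 + 8 = 21. Reached multiple(s) of 6: 18 -> fragment 3 completed (3 total).
Final fork_pos = 21, so 3 fragment(s) are complete. Build each: template segment -> complement -> reverse.
Fragment 1: template[0:6] = GATCTA -> complement CTAGAT -> reversed TAGATC
Fragment 2: template[6:12] = TGGGGG -> complement ACCCCC -> reversed CCCCCA
Fragment 3: template[12:18] = CCCTGA -> complement GGGACT -> reversed TCAGGG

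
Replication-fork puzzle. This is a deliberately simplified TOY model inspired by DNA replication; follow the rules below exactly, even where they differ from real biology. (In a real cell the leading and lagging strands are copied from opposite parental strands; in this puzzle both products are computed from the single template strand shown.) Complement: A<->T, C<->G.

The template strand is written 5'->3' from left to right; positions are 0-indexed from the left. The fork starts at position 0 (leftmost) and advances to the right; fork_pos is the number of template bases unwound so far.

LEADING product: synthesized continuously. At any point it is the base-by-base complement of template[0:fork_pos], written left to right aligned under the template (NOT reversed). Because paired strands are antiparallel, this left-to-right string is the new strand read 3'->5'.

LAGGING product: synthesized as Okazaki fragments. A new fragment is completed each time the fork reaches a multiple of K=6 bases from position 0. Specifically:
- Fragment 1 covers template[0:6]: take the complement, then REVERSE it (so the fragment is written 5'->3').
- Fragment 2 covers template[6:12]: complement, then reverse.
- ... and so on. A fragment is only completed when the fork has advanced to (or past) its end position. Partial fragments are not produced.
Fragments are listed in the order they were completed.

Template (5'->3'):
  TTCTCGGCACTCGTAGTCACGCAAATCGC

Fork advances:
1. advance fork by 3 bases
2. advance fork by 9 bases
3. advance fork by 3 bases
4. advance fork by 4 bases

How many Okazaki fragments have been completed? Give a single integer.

Step 1: advance 3 -> fork_pos = 0 + 3 = 3. Next multiple of 6 is 6 (not reached); still 0 fragment(s).
Step 2: advance 9 -> fork_pos = 3 + 9 = 12. Reached multiple(s) of 6: 6, 12 -> fragments 1-2 completed (2 total).
Step 3: advance 3 -> fork_pos = 12 + 3 = 15. Next multiple of 6 is 18 (not reached); still 2 fragment(s).
Step 4: advance 4 -> fork_pos = 15 + 4 = 19. Reached multiple(s) of 6: 18 -> fragment 3 completed (3 total).
Check: final fork_pos = 19; the multiples of 6 that are <= 19 are 6..18 -> 19 // 6 = 3 completed fragment(s).

Answer: 3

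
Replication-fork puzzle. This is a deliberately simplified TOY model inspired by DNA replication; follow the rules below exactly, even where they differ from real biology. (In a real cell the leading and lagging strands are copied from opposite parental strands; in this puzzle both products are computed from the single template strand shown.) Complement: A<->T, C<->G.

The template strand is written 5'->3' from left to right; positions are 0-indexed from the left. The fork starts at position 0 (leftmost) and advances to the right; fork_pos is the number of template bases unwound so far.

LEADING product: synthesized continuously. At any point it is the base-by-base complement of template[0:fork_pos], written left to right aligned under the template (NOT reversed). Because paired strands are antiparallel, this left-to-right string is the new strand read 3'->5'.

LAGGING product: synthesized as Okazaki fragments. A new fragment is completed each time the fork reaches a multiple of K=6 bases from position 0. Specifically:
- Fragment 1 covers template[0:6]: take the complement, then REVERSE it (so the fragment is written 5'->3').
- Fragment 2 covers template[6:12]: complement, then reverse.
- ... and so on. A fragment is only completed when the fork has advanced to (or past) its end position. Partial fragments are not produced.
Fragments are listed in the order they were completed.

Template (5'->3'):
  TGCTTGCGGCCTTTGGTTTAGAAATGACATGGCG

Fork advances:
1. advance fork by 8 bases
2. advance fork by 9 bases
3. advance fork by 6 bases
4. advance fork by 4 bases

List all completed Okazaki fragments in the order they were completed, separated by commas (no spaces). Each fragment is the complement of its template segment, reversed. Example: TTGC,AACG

Step 1: advance 8 -> fork_pos = 0 + 8 = 8. Reached multiple(s) of 6: 6 -> fragment 1 completed (1 total).
Step 2: advance 9 -> fork_pos = 8 + 9 = 17. Reached multiple(s) of 6: 12 -> fragment 2 completed (2 total).
Step 3: advance 6 -> fork_pos = 17 + 6 = 23. Reached multiple(s) of 6: 18 -> fragment 3 completed (3 total).
Step 4: advance 4 -> fork_pos = 23 + 4 = 27. Reached multiple(s) of 6: 24 -> fragment 4 completed (4 total).
Final fork_pos = 27, so 4 fragment(s) are complete. Build each: template segment -> complement -> reverse.
Fragment 1: template[0:6] = TGCTTG -> complement ACGAAC -> reversed CAAGCA
Fragment 2: template[6:12] = CGGCCT -> complement GCCGGA -> reversed AGGCCG
Fragment 3: template[12:18] = TTGGTT -> complement AACCAA -> reversed AACCAA
Fragment 4: template[18:24] = TAGAAA -> complement ATCTTT -> reversed TTTCTA

Answer: CAAGCA,AGGCCG,AACCAA,TTTCTA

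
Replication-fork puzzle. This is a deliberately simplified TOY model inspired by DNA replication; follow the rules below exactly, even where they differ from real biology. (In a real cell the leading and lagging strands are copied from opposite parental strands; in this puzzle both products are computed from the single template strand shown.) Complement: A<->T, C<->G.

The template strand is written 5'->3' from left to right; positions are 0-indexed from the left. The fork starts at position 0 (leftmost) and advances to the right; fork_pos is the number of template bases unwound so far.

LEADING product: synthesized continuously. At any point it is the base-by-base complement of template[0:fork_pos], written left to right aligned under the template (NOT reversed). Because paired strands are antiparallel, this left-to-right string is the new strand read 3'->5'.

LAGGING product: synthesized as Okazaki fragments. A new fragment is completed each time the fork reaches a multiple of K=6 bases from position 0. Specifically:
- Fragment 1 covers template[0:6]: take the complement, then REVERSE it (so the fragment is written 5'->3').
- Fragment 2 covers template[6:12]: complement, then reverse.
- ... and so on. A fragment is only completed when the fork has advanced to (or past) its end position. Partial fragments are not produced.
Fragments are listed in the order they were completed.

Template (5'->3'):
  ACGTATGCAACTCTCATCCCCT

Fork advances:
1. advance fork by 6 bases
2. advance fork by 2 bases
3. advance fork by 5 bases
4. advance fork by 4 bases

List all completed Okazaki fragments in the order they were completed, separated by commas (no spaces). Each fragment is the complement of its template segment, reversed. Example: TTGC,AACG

Answer: ATACGT,AGTTGC

Derivation:
Step 1: advance 6 -> fork_pos = 0 + 6 = 6. Reached multiple(s) of 6: 6 -> fragment 1 completed (1 total).
Step 2: advance 2 -> fork_pos = 6 + 2 = 8. Next multiple of 6 is 12 (not reached); still 1 fragment(s).
Step 3: advance 5 -> fork_pos = 8 + 5 = 13. Reached multiple(s) of 6: 12 -> fragment 2 completed (2 total).
Step 4: advance 4 -> fork_pos = 13 + 4 = 17. Next multiple of 6 is 18 (not reached); still 2 fragment(s).
Final fork_pos = 17, so 2 fragment(s) are complete. Build each: template segment -> complement -> reverse.
Fragment 1: template[0:6] = ACGTAT -> complement TGCATA -> reversed ATACGT
Fragment 2: template[6:12] = GCAACT -> complement CGTTGA -> reversed AGTTGC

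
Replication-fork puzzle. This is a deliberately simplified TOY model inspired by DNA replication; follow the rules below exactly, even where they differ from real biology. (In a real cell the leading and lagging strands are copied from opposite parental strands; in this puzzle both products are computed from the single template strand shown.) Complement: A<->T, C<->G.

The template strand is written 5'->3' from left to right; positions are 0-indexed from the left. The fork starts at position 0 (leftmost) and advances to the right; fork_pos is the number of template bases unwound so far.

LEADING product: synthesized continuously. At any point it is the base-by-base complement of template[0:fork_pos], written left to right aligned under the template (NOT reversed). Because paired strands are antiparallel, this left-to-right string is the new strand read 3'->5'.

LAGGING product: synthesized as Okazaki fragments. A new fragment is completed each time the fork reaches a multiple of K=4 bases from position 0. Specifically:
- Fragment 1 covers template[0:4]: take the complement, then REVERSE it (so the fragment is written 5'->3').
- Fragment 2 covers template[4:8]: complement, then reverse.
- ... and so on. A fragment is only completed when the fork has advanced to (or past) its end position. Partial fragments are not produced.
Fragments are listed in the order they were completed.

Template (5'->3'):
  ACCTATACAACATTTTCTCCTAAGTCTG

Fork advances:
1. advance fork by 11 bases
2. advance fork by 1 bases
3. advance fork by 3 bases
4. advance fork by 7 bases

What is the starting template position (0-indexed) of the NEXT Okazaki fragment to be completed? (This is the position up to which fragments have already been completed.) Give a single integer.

Step 1: advance 11 -> fork_pos = 0 + 11 = 11. Reached multiple(s) of 4: 4, 8 -> fragments 1-2 completed (2 total).
Step 2: advance 1 -> fork_pos = 11 + 1 = 12. Reached multiple(s) of 4: 12 -> fragment 3 completed (3 total).
Step 3: advance 3 -> fork_pos = 12 + 3 = 15. Next multiple of 4 is 16 (not reached); still 3 fragment(s).
Step 4: advance 7 -> fork_pos = 15 + 7 = 22. Reached multiple(s) of 4: 16, 20 -> fragments 4-5 completed (5 total).
5 fragment(s) completed, covering template[0:20] (5 x 4 = 20). The next fragment, fragment 6, covers template[20:24], so it starts at position 20.

Answer: 20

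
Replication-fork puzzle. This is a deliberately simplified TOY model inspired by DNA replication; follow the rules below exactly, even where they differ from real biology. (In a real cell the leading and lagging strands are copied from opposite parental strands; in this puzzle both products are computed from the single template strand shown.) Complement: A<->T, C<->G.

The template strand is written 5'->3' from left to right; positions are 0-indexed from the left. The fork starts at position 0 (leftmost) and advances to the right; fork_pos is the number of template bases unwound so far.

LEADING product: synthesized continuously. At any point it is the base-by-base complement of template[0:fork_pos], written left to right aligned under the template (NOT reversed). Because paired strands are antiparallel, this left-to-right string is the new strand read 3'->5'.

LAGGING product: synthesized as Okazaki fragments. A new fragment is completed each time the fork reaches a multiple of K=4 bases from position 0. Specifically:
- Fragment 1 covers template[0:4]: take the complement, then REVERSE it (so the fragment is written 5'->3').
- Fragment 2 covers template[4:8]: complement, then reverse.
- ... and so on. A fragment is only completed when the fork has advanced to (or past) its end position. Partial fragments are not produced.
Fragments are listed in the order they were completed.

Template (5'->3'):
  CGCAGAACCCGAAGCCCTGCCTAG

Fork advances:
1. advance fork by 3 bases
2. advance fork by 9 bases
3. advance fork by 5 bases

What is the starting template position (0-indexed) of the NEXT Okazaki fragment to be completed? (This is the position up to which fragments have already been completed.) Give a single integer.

Answer: 16

Derivation:
Step 1: advance 3 -> fork_pos = 0 + 3 = 3. Next multiple of 4 is 4 (not reached); still 0 fragment(s).
Step 2: advance 9 -> fork_pos = 3 + 9 = 12. Reached multiple(s) of 4: 4, 8, 12 -> fragments 1-3 completed (3 total).
Step 3: advance 5 -> fork_pos = 12 + 5 = 17. Reached multiple(s) of 4: 16 -> fragment 4 completed (4 total).
4 fragment(s) completed, covering template[0:16] (4 x 4 = 16). The next fragment, fragment 5, covers template[16:20], so it starts at position 16.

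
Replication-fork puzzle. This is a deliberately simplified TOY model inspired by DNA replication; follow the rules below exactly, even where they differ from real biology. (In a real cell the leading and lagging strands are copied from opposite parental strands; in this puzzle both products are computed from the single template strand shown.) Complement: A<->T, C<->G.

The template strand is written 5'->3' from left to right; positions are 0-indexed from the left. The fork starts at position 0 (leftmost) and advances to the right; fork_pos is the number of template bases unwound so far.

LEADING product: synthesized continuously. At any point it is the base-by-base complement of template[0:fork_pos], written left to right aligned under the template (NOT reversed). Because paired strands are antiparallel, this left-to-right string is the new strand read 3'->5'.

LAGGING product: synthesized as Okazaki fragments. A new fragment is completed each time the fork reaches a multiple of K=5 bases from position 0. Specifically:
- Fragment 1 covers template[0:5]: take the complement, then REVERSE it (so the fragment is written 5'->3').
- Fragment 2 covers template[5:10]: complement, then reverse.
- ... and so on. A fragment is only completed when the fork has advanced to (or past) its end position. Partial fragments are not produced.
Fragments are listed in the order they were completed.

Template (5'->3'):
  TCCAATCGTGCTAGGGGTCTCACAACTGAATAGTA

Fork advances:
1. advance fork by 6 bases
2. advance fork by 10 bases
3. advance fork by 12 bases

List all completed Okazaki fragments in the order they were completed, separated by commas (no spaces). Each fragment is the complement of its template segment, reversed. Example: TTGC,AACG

Answer: TTGGA,CACGA,CCTAG,AGACC,TTGTG

Derivation:
Step 1: advance 6 -> fork_pos = 0 + 6 = 6. Reached multiple(s) of 5: 5 -> fragment 1 completed (1 total).
Step 2: advance 10 -> fork_pos = 6 + 10 = 16. Reached multiple(s) of 5: 10, 15 -> fragments 2-3 completed (3 total).
Step 3: advance 12 -> fork_pos = 16 + 12 = 28. Reached multiple(s) of 5: 20, 25 -> fragments 4-5 completed (5 total).
Final fork_pos = 28, so 5 fragment(s) are complete. Build each: template segment -> complement -> reverse.
Fragment 1: template[0:5] = TCCAA -> complement AGGTT -> reversed TTGGA
Fragment 2: template[5:10] = TCGTG -> complement AGCAC -> reversed CACGA
Fragment 3: template[10:15] = CTAGG -> complement GATCC -> reversed CCTAG
Fragment 4: template[15:20] = GGTCT -> complement CCAGA -> reversed AGACC
Fragment 5: template[20:25] = CACAA -> complement GTGTT -> reversed TTGTG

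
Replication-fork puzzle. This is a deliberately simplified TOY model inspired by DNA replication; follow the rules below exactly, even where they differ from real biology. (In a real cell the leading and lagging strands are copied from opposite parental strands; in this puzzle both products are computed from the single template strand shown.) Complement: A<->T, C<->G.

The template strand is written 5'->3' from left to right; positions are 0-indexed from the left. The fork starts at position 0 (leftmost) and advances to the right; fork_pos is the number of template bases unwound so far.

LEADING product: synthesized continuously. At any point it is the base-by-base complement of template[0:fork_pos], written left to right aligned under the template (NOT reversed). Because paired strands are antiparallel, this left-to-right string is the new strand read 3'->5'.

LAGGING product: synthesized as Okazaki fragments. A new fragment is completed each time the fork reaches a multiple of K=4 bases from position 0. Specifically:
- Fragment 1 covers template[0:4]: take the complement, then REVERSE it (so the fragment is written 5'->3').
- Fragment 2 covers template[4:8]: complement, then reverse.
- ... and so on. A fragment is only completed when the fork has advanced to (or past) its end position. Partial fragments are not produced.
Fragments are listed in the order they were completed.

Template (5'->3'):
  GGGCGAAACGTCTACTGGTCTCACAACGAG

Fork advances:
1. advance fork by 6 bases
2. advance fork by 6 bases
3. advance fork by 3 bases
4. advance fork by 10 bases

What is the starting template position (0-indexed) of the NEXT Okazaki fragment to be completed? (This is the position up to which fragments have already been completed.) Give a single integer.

Step 1: advance 6 -> fork_pos = 0 + 6 = 6. Reached multiple(s) of 4: 4 -> fragment 1 completed (1 total).
Step 2: advance 6 -> fork_pos = 6 + 6 = 12. Reached multiple(s) of 4: 8, 12 -> fragments 2-3 completed (3 total).
Step 3: advance 3 -> fork_pos = 12 + 3 = 15. Next multiple of 4 is 16 (not reached); still 3 fragment(s).
Step 4: advance 10 -> fork_pos = 15 + 10 = 25. Reached multiple(s) of 4: 16, 20, 24 -> fragments 4-6 completed (6 total).
6 fragment(s) completed, covering template[0:24] (6 x 4 = 24). The next fragment, fragment 7, covers template[24:28], so it starts at position 24.

Answer: 24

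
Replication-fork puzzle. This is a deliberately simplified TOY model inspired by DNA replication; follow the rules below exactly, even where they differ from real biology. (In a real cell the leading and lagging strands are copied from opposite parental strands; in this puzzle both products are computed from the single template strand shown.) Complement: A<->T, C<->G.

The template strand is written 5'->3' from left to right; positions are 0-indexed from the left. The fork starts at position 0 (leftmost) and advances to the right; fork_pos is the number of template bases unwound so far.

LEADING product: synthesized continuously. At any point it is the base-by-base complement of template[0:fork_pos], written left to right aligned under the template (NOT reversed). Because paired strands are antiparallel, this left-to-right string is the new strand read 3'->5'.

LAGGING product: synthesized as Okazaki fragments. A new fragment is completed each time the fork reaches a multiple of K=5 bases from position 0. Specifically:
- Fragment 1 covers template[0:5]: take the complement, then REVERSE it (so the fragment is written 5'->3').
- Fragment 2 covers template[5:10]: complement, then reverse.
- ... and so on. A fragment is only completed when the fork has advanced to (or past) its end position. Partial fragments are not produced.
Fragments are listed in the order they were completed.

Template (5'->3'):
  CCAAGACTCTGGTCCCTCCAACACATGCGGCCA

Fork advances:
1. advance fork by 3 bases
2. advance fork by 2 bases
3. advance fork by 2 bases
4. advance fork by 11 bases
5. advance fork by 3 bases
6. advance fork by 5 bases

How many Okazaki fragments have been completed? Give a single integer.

Answer: 5

Derivation:
Step 1: advance 3 -> fork_pos = 0 + 3 = 3. Next multiple of 5 is 5 (not reached); still 0 fragment(s).
Step 2: advance 2 -> fork_pos = 3 + 2 = 5. Reached multiple(s) of 5: 5 -> fragment 1 completed (1 total).
Step 3: advance 2 -> fork_pos = 5 + 2 = 7. Next multiple of 5 is 10 (not reached); still 1 fragment(s).
Step 4: advance 11 -> fork_pos = 7 + 11 = 18. Reached multiple(s) of 5: 10, 15 -> fragments 2-3 completed (3 total).
Step 5: advance 3 -> fork_pos = 18 + 3 = 21. Reached multiple(s) of 5: 20 -> fragment 4 completed (4 total).
Step 6: advance 5 -> fork_pos = 21 + 5 = 26. Reached multiple(s) of 5: 25 -> fragment 5 completed (5 total).
Check: final fork_pos = 26; the multiples of 5 that are <= 26 are 5..25 -> 26 // 5 = 5 completed fragment(s).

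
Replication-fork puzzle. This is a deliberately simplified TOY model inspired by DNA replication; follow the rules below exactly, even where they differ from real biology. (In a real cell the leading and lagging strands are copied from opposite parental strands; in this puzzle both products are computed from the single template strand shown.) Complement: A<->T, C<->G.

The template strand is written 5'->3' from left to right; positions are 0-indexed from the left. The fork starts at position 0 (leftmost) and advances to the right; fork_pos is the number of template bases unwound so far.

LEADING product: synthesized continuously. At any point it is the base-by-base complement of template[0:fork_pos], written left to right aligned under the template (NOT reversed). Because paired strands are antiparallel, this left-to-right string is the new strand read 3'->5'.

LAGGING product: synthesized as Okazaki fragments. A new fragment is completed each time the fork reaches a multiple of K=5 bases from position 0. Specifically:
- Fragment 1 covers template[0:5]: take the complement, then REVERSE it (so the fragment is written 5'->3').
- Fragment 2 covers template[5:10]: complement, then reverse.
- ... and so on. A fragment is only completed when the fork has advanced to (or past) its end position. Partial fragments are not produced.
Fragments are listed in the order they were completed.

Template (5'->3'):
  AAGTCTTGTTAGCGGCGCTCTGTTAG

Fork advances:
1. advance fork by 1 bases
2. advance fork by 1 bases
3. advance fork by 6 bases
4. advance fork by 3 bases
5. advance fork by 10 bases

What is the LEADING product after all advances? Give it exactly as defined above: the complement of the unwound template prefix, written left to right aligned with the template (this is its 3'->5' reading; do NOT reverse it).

Answer: TTCAGAACAATCGCCGCGAGA

Derivation:
Step 1: advance 1 -> fork_pos = 0 + 1 = 1.
Step 2: advance 1 -> fork_pos = 1 + 1 = 2.
Step 3: advance 6 -> fork_pos = 2 + 6 = 8.
Step 4: advance 3 -> fork_pos = 8 + 3 = 11.
Step 5: advance 10 -> fork_pos = 11 + 10 = 21.
Unwound prefix: template[0:21] = AAGTCTTGTTAGCGGCGCTCT
Complement it base by base (A<->T, C<->G), keeping left-to-right order:
  [0:5] AAGTC -> TTCAG
  [5:10] TTGTT -> AACAA
  [10:15] AGCGG -> TCGCC
  [15:20] CGCTC -> GCGAG
  [20:21] T -> A
Concatenate: TTCAGAACAATCGCCGCGAGA (length 21; written aligned with the template, i.e. 3'->5').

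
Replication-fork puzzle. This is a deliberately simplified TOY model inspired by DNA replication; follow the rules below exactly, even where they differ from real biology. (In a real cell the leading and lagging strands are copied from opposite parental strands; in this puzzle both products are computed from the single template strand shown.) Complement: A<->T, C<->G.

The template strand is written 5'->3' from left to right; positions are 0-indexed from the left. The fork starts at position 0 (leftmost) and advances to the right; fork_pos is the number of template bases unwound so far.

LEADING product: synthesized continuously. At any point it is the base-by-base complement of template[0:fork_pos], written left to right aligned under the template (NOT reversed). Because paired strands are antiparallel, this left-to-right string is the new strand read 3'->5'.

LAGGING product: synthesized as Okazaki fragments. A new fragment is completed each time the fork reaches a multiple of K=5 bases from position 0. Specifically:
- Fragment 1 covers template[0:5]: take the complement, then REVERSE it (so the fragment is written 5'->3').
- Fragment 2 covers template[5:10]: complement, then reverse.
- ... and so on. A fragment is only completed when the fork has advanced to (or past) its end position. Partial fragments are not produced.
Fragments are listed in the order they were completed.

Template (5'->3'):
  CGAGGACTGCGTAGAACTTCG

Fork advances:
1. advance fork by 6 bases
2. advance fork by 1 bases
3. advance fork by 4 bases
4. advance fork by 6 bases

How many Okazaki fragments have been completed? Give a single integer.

Answer: 3

Derivation:
Step 1: advance 6 -> fork_pos = 0 + 6 = 6. Reached multiple(s) of 5: 5 -> fragment 1 completed (1 total).
Step 2: advance 1 -> fork_pos = 6 + 1 = 7. Next multiple of 5 is 10 (not reached); still 1 fragment(s).
Step 3: advance 4 -> fork_pos = 7 + 4 = 11. Reached multiple(s) of 5: 10 -> fragment 2 completed (2 total).
Step 4: advance 6 -> fork_pos = 11 + 6 = 17. Reached multiple(s) of 5: 15 -> fragment 3 completed (3 total).
Check: final fork_pos = 17; the multiples of 5 that are <= 17 are 5..15 -> 17 // 5 = 3 completed fragment(s).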